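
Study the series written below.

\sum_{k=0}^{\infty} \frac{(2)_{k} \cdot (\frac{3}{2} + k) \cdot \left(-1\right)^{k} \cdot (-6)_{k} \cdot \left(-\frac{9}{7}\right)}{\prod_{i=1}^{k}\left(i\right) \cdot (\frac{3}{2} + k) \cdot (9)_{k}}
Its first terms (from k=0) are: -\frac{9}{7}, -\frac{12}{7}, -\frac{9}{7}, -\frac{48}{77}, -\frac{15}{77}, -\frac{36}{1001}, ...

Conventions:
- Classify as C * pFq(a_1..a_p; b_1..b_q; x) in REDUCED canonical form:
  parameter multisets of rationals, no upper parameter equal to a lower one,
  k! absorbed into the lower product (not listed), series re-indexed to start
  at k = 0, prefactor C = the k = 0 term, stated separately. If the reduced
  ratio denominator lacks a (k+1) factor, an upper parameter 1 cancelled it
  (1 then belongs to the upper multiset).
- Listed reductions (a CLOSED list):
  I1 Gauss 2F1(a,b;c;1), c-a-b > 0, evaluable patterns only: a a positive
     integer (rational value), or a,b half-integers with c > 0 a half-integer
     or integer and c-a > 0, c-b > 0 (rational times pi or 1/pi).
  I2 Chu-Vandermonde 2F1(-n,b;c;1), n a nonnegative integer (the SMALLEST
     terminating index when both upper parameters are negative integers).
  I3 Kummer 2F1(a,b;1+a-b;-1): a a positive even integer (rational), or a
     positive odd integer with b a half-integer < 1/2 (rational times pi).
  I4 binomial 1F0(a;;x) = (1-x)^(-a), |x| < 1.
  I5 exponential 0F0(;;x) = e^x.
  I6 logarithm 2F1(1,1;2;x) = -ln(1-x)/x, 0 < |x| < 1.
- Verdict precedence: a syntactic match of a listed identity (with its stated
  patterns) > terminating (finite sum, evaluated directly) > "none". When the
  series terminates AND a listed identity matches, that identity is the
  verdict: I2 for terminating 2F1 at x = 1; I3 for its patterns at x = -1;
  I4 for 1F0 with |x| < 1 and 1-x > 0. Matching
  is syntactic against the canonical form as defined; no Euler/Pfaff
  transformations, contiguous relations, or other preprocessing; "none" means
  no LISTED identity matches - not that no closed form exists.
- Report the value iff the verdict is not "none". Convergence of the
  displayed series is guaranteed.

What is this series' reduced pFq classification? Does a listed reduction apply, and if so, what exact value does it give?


The tell: x = -1 and striking the common factor k + 3/2 reduces the term (C = -9/7).
Step ratio: r(k) = -1 * (k-6) (k+2) / [(k+9) (k+1)] ; factor over Q: parameters, x = -1, and C = -\frac{9}{7}.

This is -\frac{9}{7} * 2F1(-6, 2; 9; -1) in reduced canonical form. Verdict: this is the Kummer evaluation I3 (x = -1; c = 9 equals 1+a-b for upper {-6, 2}: listed pattern). Exact value: -\frac{36}{7}.


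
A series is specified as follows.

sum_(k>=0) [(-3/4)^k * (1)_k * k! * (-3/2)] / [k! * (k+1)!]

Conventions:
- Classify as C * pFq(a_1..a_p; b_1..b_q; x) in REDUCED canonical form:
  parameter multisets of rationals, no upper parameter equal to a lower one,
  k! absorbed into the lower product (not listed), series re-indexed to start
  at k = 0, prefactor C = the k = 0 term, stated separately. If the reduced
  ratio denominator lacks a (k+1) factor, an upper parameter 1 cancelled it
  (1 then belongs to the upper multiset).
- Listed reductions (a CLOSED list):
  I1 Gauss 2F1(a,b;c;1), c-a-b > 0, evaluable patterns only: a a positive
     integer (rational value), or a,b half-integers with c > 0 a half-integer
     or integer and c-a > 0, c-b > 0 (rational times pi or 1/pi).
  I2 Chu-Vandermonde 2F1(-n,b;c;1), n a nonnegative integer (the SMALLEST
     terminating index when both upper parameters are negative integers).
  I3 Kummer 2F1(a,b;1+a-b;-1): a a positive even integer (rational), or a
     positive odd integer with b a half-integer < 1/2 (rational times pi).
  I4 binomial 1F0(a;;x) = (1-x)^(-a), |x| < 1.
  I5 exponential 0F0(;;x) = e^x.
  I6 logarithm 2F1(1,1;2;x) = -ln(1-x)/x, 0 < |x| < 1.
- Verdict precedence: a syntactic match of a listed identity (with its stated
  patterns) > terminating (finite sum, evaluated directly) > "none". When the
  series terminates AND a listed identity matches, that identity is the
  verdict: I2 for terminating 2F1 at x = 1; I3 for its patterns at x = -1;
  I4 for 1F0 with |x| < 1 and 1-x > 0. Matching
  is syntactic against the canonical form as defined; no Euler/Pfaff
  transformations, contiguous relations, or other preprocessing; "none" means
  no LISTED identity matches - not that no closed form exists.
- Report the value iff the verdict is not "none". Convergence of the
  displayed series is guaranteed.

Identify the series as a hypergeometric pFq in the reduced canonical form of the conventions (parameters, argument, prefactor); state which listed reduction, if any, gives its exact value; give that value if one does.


The series (x = -3/4) is 2F1: upper {1, 1}, lower {2}, prefactor -3/2. Verdict at x = -3/4: the I6 logarithm reduction matches (the logarithm: parameters (1,1;2), x = -3/4). Value: (-2) * ln(7/4).

First insight: from the first term -3/2: the denominator's factorial ratio (prefactor -3/2) is a lower Pochhammer.
Step ratio: r(k) = (-3/4) * (k+1) (k+1) / [(k+2) (k+1)] - rational; roots negated = parameters, x = (-3/4), C = -3/2.


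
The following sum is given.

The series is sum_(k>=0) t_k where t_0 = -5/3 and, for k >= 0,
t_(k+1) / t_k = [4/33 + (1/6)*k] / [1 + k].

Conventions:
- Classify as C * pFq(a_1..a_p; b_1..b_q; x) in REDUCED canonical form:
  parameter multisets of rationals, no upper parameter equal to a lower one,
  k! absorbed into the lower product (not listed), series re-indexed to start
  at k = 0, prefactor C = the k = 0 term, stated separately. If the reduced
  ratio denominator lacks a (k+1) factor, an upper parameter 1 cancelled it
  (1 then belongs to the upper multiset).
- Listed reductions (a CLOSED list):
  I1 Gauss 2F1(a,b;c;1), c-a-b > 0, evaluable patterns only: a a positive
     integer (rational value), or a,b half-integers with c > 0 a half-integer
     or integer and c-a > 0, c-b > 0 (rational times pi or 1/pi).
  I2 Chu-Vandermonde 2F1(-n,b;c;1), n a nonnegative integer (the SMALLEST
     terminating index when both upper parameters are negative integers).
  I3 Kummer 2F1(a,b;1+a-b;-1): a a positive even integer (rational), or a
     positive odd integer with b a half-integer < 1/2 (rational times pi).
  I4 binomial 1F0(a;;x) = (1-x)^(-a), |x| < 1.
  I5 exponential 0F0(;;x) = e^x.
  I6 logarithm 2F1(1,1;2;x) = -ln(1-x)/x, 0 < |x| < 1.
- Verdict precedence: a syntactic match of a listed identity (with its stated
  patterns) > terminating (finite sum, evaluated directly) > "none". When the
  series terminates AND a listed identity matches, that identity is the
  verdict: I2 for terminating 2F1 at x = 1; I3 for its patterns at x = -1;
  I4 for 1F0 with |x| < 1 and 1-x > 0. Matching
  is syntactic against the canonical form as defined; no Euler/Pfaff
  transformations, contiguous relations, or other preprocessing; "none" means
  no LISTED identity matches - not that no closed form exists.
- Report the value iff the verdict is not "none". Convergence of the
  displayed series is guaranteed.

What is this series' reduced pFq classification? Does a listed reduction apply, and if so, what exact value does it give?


Canonical form: C = -5/3 times 1F0 with upper {8/11}, lower {-}, x = 1/6. Verdict (x = 1/6): binomial (I4) applies (the 1F0 binomial series: exponent -8/11, x = 1/6). Its exact value is (-5/3) * (5/6)^(-8/11).

Key step: x = (1/6) and factor the ratio over Q (prefactor -5/3): negated roots = parameters.
Term ratio: r(k) = (1/6) * (k+8/11) / [(k+1)] - rational in k, leading ratio (1/6); with t_0 = -5/3, classification follows.


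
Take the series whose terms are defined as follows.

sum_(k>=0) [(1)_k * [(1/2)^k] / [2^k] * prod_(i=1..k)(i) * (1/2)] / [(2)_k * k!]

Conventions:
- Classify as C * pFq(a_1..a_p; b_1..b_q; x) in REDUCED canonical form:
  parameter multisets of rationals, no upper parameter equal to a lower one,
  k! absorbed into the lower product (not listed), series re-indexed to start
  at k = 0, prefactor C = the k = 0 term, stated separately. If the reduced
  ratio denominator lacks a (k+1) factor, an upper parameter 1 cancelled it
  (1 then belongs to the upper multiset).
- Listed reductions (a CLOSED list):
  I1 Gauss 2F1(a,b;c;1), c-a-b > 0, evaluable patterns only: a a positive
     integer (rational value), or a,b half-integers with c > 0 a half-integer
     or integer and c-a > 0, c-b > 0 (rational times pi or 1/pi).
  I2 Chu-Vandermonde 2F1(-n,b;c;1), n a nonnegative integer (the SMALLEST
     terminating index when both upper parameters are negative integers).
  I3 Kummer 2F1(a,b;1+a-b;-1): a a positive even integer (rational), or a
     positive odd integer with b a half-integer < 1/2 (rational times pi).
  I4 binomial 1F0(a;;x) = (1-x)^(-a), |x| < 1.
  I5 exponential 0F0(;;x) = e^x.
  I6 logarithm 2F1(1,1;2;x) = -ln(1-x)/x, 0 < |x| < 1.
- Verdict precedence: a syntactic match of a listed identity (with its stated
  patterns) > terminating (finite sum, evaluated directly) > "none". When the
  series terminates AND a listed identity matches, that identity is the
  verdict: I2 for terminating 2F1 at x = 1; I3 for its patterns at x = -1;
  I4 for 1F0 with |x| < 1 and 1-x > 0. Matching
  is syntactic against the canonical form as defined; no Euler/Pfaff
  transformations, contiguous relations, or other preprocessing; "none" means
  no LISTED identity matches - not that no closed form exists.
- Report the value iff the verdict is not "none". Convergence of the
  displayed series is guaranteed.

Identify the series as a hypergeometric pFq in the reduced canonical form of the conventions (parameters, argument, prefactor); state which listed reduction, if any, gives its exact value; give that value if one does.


With C = 1/2: the canonical form is 2F1(1, 1; 2; 1/4). Verdict: the I6 logarithm reduction fires (the logarithm: parameters (1,1;2), x = 1/4). Exact value: (-2) * ln(3/4).

First insight: x = (1/4) and the two k-th powers (prefactor 1/2) combine into one argument.
Adjacent-term ratio: r(k) = (1/4) * (k+1) (k+1) / [(k+2) (k+1)] - poly over poly, x = (1/4) from leading terms; C = 1/2 at k = 0.


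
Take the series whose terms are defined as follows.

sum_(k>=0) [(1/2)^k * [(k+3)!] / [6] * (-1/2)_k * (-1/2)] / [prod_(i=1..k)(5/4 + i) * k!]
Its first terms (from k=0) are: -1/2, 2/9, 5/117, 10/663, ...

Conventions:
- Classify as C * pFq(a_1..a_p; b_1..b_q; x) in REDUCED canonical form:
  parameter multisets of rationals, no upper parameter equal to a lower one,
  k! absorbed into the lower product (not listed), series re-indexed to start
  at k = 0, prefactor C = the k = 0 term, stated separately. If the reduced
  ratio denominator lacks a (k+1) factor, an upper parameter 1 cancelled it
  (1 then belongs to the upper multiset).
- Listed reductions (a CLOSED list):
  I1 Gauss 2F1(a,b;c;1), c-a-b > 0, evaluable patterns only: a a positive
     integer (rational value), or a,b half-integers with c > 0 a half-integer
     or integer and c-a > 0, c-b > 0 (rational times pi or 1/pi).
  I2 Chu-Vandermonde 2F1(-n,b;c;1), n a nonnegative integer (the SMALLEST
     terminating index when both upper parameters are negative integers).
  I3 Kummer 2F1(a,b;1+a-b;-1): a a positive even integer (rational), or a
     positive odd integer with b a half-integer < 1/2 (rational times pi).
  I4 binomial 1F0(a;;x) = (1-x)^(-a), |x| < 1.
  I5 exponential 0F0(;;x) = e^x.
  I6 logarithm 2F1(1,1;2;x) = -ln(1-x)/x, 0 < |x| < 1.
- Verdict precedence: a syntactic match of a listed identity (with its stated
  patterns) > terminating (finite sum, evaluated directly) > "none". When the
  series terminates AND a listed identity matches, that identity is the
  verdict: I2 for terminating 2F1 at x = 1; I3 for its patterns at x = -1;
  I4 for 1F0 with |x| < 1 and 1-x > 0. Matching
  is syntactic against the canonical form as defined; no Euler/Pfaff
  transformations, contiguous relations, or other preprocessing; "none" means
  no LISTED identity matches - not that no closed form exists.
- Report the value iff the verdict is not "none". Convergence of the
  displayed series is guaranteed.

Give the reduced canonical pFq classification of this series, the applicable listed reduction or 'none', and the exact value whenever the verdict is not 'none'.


The series (x = 1/2) is 2F1: upper {-1/2, 4}, lower {9/4}, prefactor -1/2. Verdict: none. A 2F1 with upper {-1/2, 4} fits none of I1-I6 at x = 1/2; the sum runs forever.

First insight: t_0 = -1/2 here, and the lower running product (prefactor -1/2) is a rising factorial.
Step ratio: r(k) = (1/2) * (k-1/2) (k+4) / [(k+9/4) (k+1)] - rational in k, leading ratio (1/2); with t_0 = -1/2, classification follows.


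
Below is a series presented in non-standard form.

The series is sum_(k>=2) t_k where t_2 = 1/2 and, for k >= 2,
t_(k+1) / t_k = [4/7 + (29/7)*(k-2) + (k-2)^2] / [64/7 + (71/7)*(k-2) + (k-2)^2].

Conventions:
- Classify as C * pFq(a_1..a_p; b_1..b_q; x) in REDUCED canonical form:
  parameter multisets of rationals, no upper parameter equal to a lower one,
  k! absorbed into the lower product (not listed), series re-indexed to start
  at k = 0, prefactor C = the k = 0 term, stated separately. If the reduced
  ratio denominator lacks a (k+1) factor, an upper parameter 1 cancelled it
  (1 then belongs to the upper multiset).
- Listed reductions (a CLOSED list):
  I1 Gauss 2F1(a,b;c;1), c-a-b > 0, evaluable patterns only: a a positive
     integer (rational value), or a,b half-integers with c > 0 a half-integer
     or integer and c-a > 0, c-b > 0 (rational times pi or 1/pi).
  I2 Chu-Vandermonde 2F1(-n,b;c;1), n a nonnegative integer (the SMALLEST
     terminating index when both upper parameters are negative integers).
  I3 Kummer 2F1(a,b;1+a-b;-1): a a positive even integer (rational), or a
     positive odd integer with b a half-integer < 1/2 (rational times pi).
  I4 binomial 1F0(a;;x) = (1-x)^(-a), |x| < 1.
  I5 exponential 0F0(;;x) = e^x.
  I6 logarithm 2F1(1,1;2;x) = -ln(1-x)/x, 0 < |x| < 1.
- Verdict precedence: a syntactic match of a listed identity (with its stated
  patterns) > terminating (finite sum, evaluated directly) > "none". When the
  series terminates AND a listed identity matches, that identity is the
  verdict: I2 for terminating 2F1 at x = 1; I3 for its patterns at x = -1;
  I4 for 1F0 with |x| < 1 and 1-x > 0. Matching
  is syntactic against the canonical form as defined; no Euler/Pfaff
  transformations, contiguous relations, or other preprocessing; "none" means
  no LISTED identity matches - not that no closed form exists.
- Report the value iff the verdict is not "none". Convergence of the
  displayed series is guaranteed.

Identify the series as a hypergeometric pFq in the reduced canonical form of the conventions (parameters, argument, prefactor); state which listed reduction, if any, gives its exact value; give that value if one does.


At argument 1: a 2F1 with upper {1/7, 4}, lower {64/7}, scaled by C = 1/2. Verdict at x = 1: the Gauss summation I1 matches (x = 1: the Gamma ratio telescopes since c-a-b = 5 > 0 and a = 4 in Z>0). Exact value: 36765/67228.

Key observation: with t_0 = 1/2, factor the ratio over Q (C = 1/2, x = 1): negated roots = parameters.
Ratio: r(k) = 1 * (k+1/7) (k+4) / [(k+64/7) (k+1)] - poly over poly, x = 1 from leading terms; C = 1/2 at k = 0.


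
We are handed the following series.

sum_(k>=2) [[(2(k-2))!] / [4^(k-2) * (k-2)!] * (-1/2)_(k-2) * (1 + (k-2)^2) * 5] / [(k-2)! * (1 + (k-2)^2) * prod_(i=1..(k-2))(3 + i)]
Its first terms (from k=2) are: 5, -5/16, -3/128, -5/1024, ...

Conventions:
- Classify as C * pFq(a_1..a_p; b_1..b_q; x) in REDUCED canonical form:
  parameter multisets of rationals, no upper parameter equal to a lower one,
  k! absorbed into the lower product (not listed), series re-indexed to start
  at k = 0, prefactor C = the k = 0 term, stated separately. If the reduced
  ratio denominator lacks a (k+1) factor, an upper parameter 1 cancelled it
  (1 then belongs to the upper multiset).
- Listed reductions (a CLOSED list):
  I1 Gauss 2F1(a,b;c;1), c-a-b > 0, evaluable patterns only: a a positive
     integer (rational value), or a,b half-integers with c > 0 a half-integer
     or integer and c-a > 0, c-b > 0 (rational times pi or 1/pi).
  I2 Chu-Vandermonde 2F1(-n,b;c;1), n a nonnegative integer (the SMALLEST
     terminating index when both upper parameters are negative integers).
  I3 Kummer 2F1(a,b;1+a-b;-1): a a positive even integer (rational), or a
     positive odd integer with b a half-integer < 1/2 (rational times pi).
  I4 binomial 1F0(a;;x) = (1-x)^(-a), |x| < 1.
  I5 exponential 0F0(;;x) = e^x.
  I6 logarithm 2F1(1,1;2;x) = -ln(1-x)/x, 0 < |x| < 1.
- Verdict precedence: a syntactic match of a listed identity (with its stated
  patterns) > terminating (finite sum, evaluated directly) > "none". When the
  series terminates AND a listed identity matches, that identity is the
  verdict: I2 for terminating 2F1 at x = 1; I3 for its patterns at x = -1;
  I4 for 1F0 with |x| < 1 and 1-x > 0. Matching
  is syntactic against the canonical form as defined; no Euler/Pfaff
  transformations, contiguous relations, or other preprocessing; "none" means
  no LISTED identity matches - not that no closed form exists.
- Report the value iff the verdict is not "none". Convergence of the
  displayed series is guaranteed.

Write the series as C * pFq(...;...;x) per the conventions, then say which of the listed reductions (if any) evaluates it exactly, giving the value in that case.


x = 1 here; the reduced form reads 2F1, upper {-1/2, 1/2}, lower {4}, C = 5. Verdict: the half-integer Gauss pattern (I1) matches (x = 1; upper {-1/2, 1/2} half-integers, c = 4 in the evaluable pattern). Sum: (512/35) / pi.

Key observation: with t_0 = 5, the lower running product (C = 5, x = 1) is a rising factorial.
Step ratio: r(k) = 1 * (k-1/2) (k+1/2) / [(k+4) (k+1)] - poly over poly, x = 1 from leading terms; C = 5 at k = 0.


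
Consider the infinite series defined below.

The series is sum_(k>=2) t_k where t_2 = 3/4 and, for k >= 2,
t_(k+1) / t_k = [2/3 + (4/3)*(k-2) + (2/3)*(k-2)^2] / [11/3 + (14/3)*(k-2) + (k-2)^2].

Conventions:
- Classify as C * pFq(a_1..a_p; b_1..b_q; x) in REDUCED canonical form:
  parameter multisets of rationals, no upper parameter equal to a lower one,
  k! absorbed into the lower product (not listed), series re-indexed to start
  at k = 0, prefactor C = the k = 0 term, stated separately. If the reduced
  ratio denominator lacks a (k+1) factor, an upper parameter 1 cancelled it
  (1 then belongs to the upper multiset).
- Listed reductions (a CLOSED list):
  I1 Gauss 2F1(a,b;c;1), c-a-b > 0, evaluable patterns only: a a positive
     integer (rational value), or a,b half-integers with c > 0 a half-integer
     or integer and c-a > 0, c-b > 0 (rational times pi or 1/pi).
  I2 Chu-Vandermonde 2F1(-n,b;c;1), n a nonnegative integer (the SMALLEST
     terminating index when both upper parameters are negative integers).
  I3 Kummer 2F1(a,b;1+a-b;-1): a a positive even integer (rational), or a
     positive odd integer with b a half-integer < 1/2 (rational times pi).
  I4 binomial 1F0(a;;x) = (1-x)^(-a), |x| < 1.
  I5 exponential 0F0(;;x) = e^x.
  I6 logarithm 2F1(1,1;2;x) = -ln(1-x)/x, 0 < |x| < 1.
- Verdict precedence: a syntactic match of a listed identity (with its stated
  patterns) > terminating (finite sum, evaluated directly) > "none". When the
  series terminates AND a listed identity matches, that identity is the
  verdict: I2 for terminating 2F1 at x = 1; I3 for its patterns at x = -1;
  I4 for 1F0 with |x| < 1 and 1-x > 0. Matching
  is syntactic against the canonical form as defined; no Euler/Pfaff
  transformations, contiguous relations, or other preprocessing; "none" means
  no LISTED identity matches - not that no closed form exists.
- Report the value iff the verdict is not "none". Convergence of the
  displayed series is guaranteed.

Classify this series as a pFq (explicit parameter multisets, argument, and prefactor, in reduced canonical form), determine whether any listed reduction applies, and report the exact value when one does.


Classification (C = 3/4): 2F1 with upper {1, 1}, lower {11/3}, argument x = 2/3. Verdict: none. No listed pattern accepts 2F1(1, 1; 11/3; 2/3).

Key observation: x = (2/3) and roots of the ratio polynomials (C = 3/4) are the negated parameters.
Adjacent-term ratio: r(k) = (2/3) * (k+1) (k+1) / [(k+11/3) (k+1)] - rational in k, leading ratio (2/3); with t_0 = 3/4, classification follows.


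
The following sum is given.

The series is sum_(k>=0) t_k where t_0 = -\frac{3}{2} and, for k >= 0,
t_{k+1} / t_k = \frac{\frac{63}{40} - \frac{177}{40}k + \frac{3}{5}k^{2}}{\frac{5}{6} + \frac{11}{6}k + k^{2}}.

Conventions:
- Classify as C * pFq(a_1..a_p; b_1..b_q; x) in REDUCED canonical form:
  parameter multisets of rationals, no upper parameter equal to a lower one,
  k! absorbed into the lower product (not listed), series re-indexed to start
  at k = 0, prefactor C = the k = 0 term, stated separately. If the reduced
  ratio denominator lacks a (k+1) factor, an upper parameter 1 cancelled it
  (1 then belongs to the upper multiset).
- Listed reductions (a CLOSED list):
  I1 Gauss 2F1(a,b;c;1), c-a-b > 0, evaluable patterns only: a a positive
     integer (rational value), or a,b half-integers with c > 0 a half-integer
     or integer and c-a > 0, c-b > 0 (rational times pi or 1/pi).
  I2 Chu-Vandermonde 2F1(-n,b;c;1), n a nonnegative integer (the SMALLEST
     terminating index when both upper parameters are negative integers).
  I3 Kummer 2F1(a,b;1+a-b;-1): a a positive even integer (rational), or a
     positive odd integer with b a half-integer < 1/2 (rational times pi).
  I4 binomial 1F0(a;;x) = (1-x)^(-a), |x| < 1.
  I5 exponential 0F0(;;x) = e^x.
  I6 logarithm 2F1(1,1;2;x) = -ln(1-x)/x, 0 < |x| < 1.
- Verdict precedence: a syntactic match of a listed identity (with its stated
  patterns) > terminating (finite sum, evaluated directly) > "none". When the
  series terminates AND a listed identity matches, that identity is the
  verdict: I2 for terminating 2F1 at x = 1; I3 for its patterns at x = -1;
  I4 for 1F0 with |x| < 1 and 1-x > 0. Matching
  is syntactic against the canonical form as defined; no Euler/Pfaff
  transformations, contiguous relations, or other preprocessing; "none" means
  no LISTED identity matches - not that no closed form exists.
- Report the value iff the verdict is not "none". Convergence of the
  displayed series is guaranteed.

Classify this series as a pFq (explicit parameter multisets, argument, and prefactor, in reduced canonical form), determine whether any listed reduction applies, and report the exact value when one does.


The tell: with t_0 = -\frac{3}{2}, factor the ratio over Q (C = -3/2, x = 3/5): negated roots = parameters.
Adjacent-term ratio: r(k) = \frac{3}{5} * (k-7) (k-\frac{3}{8}) / [(k+\frac{5}{6}) (k+1)] - rational in k. x = \frac{3}{5}; t_0 = -\frac{3}{2}; negate the roots.

x = \frac{3}{5} here; the reduced form reads 2F1, upper {-7, -\frac{3}{8}}, lower {\frac{5}{6}}, C = -\frac{3}{2}. Verdict: terminating - upper parameter -7 makes this a finite sum (last index 7), evaluated exactly. Exact value: -\frac{1479578249296311}{451432960000000}.


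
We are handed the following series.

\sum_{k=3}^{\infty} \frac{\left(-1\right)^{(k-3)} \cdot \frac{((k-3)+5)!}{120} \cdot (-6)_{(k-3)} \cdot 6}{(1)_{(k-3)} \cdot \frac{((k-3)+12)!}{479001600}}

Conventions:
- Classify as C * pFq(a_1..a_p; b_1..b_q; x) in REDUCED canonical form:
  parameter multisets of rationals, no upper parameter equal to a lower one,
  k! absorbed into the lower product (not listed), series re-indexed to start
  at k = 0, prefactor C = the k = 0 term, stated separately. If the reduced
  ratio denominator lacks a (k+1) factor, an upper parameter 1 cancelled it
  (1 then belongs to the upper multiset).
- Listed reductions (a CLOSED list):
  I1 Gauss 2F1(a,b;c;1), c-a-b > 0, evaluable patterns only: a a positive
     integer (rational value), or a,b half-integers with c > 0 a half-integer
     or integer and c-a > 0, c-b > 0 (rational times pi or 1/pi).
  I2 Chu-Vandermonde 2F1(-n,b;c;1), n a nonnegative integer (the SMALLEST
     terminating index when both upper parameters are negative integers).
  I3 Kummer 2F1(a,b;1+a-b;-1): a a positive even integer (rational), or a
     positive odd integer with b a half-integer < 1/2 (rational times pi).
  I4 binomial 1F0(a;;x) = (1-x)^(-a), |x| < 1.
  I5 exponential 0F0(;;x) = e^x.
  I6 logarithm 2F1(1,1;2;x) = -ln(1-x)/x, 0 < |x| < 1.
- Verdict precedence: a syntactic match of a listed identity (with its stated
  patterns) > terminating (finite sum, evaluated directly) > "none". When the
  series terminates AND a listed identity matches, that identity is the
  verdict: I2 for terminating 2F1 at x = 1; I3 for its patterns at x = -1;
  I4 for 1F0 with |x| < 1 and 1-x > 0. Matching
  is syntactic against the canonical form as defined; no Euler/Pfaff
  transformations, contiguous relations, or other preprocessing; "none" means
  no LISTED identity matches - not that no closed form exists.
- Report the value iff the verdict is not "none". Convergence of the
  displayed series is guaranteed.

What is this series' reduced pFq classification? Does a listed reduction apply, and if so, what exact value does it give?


Reduced: x = -1, 2F1, upper = {-6, 6}, lower = {13}, C = 6. Verdict (x = -1): Kummer (I3) applies (x = -1; c = 13 equals 1+a-b for upper {-6, 6}: listed pattern). Sum: 66.

The tell: t_0 being 6, (1)_k (C = 6, x = -1) is k! itself.
Ratio: r(k) = -1 * (k-6) (k+6) / [(k+13) (k+1)] - rational in k. x = -1; t_0 = 6; negate the roots.


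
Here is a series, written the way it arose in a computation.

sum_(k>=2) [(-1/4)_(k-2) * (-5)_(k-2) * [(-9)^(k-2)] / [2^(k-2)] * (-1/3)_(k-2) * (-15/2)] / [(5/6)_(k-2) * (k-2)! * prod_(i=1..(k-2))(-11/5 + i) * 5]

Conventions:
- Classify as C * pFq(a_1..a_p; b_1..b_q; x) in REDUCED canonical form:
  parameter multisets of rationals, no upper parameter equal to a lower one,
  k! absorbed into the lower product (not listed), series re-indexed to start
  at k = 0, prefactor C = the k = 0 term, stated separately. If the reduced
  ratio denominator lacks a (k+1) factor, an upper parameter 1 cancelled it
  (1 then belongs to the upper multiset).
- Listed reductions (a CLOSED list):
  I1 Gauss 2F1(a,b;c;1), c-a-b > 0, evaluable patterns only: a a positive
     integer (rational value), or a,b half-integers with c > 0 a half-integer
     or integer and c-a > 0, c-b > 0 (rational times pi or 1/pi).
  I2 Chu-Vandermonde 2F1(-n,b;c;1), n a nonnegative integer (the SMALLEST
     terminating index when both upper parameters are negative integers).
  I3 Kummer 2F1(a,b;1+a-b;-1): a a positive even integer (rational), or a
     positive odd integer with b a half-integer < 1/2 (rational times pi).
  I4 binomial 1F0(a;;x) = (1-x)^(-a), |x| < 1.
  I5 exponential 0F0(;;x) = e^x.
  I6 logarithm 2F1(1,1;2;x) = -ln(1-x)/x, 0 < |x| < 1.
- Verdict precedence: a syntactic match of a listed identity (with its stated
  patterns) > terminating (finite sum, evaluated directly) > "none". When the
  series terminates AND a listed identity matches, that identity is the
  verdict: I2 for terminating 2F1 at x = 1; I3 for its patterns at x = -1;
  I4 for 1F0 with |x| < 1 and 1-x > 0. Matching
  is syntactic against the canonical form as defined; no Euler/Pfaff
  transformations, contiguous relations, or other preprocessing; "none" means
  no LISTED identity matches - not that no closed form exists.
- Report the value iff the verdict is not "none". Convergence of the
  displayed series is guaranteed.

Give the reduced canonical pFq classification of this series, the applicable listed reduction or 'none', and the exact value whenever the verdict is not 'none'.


x = -9/2 here; the reduced form reads 3F2, upper {-5, -1/3, -1/4}, lower {-6/5, 5/6}, C = -3/2. Verdict: terminating - upper parameter -5 makes this a finite sum (last index 5), evaluated exactly. Value: -293266240473/255444992.

First insight: t_0 = -3/2 here, and the lower running product (prefactor -3/2) is a rising factorial.
Ratio: r(k) = (-9/2) * (k-5) (k-1/3) (k-1/4) / [(k-6/5) (k+5/6) (k+1)] - poly over poly, x = (-9/2) from leading terms; C = -3/2 at k = 0.


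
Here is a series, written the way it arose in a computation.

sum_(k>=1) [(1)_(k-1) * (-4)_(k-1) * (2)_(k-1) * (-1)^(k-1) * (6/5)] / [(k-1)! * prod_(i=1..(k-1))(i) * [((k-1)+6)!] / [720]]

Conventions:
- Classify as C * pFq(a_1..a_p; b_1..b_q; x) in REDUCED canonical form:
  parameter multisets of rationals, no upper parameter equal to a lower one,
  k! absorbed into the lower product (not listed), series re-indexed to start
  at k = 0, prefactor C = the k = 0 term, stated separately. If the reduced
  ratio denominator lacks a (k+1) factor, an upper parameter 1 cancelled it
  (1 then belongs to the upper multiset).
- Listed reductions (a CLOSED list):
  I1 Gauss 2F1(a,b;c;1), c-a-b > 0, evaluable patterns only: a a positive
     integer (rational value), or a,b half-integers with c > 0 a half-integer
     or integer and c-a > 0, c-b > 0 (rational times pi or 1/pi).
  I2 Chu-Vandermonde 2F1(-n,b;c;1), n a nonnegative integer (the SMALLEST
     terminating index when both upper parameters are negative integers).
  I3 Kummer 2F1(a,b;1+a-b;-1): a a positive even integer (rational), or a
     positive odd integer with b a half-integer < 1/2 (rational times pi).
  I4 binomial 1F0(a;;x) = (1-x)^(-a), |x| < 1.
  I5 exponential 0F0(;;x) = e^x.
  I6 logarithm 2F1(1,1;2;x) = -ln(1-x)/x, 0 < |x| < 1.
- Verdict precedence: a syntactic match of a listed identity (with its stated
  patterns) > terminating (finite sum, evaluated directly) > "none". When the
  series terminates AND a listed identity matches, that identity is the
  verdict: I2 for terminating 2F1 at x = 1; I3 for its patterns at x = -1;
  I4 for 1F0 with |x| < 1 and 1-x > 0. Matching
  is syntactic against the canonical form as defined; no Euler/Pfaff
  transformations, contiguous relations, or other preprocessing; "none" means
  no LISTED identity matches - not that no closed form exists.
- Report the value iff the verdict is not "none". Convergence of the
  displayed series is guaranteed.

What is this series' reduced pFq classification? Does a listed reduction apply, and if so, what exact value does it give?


This is 6/5 * 2F1(-4, 2; 7; -1) in reduced canonical form. Verdict at x = -1: Kummer's theorem (I3) matches (x = -1; c = 7 equals 1+a-b for upper {-4, 2}: listed pattern). Value: 18/5.

Key observation: from the first term 6/5: the denominator's factorial ratio (C = 6/5) is a lower Pochhammer.
Adjacent-term ratio: r(k) = (-1) * (k-4) (k+2) / [(k+7) (k+1)] ; factor over Q: parameters, x = (-1), and C = 6/5.


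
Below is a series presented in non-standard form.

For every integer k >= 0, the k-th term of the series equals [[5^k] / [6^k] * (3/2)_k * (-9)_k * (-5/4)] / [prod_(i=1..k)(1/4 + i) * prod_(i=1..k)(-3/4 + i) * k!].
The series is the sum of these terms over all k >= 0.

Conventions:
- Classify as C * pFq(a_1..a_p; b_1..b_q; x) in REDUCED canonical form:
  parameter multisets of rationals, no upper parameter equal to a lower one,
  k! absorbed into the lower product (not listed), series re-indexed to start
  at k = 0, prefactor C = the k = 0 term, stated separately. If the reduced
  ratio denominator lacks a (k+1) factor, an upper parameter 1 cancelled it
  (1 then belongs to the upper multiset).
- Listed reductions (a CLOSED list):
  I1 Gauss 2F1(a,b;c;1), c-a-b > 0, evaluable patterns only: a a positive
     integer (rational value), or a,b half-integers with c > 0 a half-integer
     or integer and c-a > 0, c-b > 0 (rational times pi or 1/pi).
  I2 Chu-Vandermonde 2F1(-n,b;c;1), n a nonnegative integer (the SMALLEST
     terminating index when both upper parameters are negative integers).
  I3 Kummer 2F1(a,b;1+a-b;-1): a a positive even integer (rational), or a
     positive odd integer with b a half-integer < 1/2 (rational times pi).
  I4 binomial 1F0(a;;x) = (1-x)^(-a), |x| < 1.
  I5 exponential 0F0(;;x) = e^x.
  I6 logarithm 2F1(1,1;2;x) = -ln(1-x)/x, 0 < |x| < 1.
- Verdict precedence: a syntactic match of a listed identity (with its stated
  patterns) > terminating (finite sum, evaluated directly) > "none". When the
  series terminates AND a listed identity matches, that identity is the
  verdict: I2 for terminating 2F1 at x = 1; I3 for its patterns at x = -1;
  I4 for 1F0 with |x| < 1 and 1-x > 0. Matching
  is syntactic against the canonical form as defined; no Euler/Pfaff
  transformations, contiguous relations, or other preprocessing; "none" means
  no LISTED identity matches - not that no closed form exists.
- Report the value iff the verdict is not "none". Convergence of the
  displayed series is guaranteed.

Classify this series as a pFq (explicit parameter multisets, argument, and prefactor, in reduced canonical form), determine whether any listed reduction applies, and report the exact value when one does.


This is -5/4 * 2F2(-9, 3/2; 1/4, 5/4; 5/6) in reduced canonical form. Verdict: terminating - upper parameter -9 makes this a finite sum (last index 9), evaluated exactly. Its exact value is -5018144429592814675/746292874558379148.

First insight: with t_0 = -5/4, the lower running product (C = -5/4) is a rising factorial.
Consecutive-term ratio: r(k) = (5/6) * (k-9) (k+3/2) / [(k+1/4) (k+5/4) (k+1)] ; factor over Q: parameters, x = (5/6), and C = -5/4.


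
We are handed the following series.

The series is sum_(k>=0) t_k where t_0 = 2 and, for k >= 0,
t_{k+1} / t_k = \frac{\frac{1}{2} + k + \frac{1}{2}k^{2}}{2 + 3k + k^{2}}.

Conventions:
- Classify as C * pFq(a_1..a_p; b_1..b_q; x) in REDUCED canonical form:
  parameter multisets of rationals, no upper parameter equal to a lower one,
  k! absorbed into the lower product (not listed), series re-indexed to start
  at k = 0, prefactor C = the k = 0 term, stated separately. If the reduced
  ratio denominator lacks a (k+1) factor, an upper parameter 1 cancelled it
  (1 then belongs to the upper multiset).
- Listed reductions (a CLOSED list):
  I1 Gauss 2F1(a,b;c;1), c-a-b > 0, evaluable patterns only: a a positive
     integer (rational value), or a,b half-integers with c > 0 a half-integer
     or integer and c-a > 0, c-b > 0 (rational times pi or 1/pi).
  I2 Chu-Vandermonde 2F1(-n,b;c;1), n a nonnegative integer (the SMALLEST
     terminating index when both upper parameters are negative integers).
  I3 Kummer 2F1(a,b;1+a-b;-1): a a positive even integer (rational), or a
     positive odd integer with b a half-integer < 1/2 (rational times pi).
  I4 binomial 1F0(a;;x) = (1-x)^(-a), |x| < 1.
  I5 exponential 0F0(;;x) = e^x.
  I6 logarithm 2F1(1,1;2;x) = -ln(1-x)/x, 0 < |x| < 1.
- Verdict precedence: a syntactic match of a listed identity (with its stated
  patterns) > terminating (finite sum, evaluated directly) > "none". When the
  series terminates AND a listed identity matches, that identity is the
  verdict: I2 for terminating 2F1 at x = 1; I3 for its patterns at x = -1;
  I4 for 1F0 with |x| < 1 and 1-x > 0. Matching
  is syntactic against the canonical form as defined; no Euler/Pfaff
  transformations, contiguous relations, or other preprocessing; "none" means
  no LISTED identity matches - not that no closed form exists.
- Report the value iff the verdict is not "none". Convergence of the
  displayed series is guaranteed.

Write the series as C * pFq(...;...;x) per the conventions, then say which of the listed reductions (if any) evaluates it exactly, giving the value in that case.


At argument \frac{1}{2}: a 2F1 with upper {1, 1}, lower {2}, scaled by C = 2. Verdict: logarithm (I6) applies (the logarithm: parameters (1,1;2), x = \frac{1}{2}). Hence: \left(-4\right) \cdot \ln\left(\frac{1}{2}\right).

Key step: x = \frac{1}{2} and roots of the ratio polynomials (C = 2, x = 1/2) are the negated parameters.
Ratio: r(k) = \frac{1}{2} * (k+1) (k+1) / [(k+2) (k+1)] - rational in k. x = \frac{1}{2}; t_0 = 2; negate the roots.


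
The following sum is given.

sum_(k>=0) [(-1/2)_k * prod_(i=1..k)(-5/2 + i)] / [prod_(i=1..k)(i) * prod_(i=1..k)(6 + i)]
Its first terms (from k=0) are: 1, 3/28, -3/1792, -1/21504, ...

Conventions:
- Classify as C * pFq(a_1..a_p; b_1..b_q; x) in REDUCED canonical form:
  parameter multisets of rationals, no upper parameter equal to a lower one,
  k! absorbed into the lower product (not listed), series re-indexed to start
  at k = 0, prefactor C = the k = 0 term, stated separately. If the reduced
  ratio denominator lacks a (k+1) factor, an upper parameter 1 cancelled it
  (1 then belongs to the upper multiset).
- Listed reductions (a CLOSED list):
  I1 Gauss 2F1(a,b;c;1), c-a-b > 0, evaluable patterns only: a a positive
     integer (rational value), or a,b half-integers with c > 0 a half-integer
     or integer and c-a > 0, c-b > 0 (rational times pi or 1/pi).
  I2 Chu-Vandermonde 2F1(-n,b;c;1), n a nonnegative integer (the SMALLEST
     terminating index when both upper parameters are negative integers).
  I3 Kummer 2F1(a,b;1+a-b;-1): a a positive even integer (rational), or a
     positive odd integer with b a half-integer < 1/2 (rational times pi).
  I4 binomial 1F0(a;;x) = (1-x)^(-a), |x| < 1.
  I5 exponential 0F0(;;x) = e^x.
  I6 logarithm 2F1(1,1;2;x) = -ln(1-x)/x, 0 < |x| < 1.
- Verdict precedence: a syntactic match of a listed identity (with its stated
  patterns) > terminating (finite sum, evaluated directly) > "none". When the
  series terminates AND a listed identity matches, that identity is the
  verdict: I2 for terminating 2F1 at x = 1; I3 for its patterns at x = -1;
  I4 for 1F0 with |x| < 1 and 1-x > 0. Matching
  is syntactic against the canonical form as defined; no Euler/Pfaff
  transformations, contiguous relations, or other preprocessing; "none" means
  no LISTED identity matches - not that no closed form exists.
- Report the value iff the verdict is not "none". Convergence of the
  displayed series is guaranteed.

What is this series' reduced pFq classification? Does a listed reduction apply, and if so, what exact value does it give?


This is 1 * 2F1(-3/2, -1/2; 7; 1) in reduced canonical form. Verdict: the half-integer Gauss pattern (I1) applies (x = 1; upper {-3/2, -1/2} half-integers, c = 7 in the evaluable pattern). Hence: (67108864/19324305) / pi.

Key observation: t_0 being 1, the lower running product (prefactor 1) is a rising factorial.
Consecutive-term ratio: r(k) = 1 * (k-3/2) (k-1/2) / [(k+7) (k+1)] - rational in k. x = 1; t_0 = 1; negate the roots.


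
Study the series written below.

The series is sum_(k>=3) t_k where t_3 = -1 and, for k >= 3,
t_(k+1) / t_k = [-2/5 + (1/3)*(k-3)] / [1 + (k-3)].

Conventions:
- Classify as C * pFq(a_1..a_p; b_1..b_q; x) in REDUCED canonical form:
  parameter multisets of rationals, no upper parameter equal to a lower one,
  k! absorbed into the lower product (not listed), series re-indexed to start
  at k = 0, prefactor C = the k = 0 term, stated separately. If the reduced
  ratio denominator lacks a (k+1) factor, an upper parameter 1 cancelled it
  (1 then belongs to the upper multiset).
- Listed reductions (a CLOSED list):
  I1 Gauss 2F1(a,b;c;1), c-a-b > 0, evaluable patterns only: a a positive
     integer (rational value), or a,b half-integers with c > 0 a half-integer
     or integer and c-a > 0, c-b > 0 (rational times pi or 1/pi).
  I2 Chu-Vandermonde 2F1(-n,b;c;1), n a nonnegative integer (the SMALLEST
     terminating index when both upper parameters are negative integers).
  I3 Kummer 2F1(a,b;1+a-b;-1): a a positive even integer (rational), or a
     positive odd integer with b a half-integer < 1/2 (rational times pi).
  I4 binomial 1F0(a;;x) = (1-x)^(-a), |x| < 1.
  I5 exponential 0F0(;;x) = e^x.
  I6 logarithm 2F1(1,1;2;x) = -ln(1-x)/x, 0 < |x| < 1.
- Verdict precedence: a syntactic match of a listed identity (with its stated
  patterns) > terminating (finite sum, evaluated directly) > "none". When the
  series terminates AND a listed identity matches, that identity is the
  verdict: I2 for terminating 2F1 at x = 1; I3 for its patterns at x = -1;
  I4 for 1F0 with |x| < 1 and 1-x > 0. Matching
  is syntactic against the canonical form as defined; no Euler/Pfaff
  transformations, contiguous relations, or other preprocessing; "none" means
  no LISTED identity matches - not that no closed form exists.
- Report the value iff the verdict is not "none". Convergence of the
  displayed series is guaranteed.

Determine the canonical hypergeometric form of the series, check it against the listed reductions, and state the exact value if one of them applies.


Canonical form: C = -1 times 1F0 with upper {-6/5}, lower {-}, x = 1/3. Verdict: binomial (I4) applies (the 1F0 binomial series: exponent 6/5, x = 1/3). Hence: (-1) * (2/3)^(6/5).

The tell: t_0 = -1 here, and the expanded ratio factors over Q; C = -1, x = 1/3, roots give parameters.
Consecutive-term ratio: r(k) = (1/3) * (k-6/5) / [(k+1)] - rational in k. x = (1/3); t_0 = -1; negate the roots.
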